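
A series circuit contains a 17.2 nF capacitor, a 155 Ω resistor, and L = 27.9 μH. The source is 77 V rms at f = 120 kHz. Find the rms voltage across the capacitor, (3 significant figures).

ω = 2πf = 754000 rad/s
X_L = ωL = 21.0 Ω
X_C = 1/(ωC) = 77.1 Ω
Net reactance X = X_L − X_C = -56.1 Ω
Z = 155 − j56.1 Ω
|Z| = √(155² + 56.1²) = 165 Ω
I = V/|Z| = 467 mA
V_C = I·|Z_C| = 0.467 × 77.1 = 36.0 V

36.0 V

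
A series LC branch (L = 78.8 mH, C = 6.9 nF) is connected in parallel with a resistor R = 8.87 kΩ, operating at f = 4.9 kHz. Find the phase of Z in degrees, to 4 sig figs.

ω = 2πf = 30790 rad/s
X_L = ωL = 2426 Ω
X_C = 1/(ωC) = 4707 Ω
Branch 1: Z₁ = R = 8870 Ω
Branch 2 (series LC): Z₂ = j(X_L − X_C) = −j2281 Ω
Parallel: Z = Z₁Z₂/(Z₁+Z₂), |Z| = 2209 Ω, ∠Z = -75.58°

-75.58°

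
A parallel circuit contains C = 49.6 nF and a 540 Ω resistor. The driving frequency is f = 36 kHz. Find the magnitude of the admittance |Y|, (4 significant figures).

11.37 mS

ω = 2πf = 226200 rad/s
X_C = 1/(ωC) = 89.13 Ω
Parallel: admittances add. Y = 1/R + jωC
Y = (0.001852 + j0.01122) S
|Y| = 0.01137 S → |Z| = 1/|Y| = 87.94 Ω, ∠Z = −∠Y = -80.63°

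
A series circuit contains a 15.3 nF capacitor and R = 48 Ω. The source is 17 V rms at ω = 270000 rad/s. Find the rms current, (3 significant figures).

68.9 mA

X_C = 1/(ωC) = 242 Ω
Z = 48.0 − j242 Ω
|Z| = √(48.0² + 242²) = 247 Ω
I = V/|Z| = 17/247 = 68.9 mA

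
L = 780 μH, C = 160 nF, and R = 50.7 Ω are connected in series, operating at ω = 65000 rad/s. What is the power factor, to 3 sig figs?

X_L = ωL = 50.7 Ω
X_C = 1/(ωC) = 96.2 Ω
Net reactance X = X_L − X_C = -45.5 Ω
Z = 50.7 − j45.5 Ω
|Z| = √(50.7² + 45.5²) = 68.1 Ω
∠Z = arctan(-45.5/50.7) = -41.9°
cos φ = cos(-41.9°) = 0.745

0.745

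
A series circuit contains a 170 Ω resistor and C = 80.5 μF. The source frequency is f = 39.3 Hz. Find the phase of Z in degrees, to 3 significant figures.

-16.5°

ω = 2πf = 246.9 rad/s
X_C = 1/(ωC) = 50.3 Ω
Z = 170 − j50.3 Ω
|Z| = √(170² + 50.3²) = 177 Ω
∠Z = arctan(-50.3/170) = -16.5°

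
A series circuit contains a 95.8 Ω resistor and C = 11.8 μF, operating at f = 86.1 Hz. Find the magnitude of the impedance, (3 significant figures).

184 Ω

ω = 2πf = 541.0 rad/s
X_C = 1/(ωC) = 157 Ω
Z = 95.8 − j157 Ω
|Z| = √(95.8² + 157²) = 184 Ω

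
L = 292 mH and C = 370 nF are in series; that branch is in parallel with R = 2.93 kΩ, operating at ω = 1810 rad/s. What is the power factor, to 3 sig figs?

0.313

X_L = ωL = 529 Ω
X_C = 1/(ωC) = 1490 Ω
Branch 1: Z₁ = R = 2930 Ω
Branch 2 (series LC): Z₂ = j(X_L − X_C) = −j965 Ω
Parallel: Z = Z₁Z₂/(Z₁+Z₂), |Z| = 916 Ω, ∠Z = -71.8°
cos φ = cos(-71.8°) = 0.313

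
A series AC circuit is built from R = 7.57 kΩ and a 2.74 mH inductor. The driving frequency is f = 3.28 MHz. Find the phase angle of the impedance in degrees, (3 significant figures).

ω = 2πf = 2.061e+07 rad/s
X_L = ωL = 56500 Ω
Z = 7570 + j56500 Ω
|Z| = √(7570² + 56500²) = 57000 Ω
∠Z = arctan(56500/7570) = 82.4°

82.4°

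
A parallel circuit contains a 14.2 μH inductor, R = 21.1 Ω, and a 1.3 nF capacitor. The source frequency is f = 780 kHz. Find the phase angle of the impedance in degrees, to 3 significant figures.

9.58°

ω = 2πf = 4.901e+06 rad/s
X_L = ωL = 69.6 Ω
X_C = 1/(ωC) = 157 Ω
Parallel: admittances add. Y = 1/R + 1/(jωL) + jωC
Y = (0.0474 − j0.00800) S
|Y| = 0.0481 S → |Z| = 1/|Y| = 20.8 Ω, ∠Z = −∠Y = 9.58°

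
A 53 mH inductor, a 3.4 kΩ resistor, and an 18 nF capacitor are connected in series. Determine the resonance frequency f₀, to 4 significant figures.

5.153 kHz

ω₀ = 1/√(LC) = 1/√(0.053 × 1.8e-08) = 32380 rad/s
f₀ = ω₀/(2π) = 5.153 kHz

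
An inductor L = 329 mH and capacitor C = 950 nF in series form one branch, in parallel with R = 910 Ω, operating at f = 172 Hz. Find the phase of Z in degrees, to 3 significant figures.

-55.8°

ω = 2πf = 1081 rad/s
X_L = ωL = 356 Ω
X_C = 1/(ωC) = 974 Ω
Branch 1: Z₁ = R = 910 Ω
Branch 2 (series LC): Z₂ = j(X_L − X_C) = −j618 Ω
Parallel: Z = Z₁Z₂/(Z₁+Z₂), |Z| = 512 Ω, ∠Z = -55.8°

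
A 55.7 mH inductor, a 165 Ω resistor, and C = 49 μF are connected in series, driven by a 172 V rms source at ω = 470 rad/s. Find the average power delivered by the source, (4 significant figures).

X_L = ωL = 26.18 Ω
X_C = 1/(ωC) = 43.42 Ω
Net reactance X = X_L − X_C = -17.24 Ω
Z = 165.0 − j17.24 Ω
|Z| = √(165.0² + 17.24²) = 165.9 Ω
∠Z = arctan(-17.24/165.0) = -5.966°
I = V/|Z| = 1.037 A
P = VI cos φ = 172 × 1.037 × cos(-5.966°) = 177.4 W

177.4 W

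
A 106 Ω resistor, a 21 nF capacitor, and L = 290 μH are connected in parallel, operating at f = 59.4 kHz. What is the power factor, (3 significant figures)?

ω = 2πf = 373200 rad/s
X_L = ωL = 108 Ω
X_C = 1/(ωC) = 128 Ω
Parallel: admittances add. Y = 1/R + 1/(jωL) + jωC
Y = (0.00943 − j0.00140) S
|Y| = 0.00954 S → |Z| = 1/|Y| = 105 Ω, ∠Z = −∠Y = 8.45°
cos φ = cos(8.45°) = 0.989

0.989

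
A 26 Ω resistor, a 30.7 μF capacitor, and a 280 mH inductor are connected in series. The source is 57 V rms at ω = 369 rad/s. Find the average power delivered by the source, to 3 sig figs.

93.6 W

X_L = ωL = 103 Ω
X_C = 1/(ωC) = 88.3 Ω
Net reactance X = X_L − X_C = 15.0 Ω
Z = 26.0 + j15.0 Ω
|Z| = √(26.0² + 15.0²) = 30.0 Ω
∠Z = arctan(15.0/26.0) = 30.1°
I = V/|Z| = 1.90 A
P = VI cos φ = 57 × 1.90 × cos(30.1°) = 93.6 W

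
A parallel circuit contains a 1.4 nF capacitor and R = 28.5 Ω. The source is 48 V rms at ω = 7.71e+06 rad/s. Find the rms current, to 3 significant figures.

1.76 A

X_C = 1/(ωC) = 92.6 Ω
Parallel: admittances add. Y = 1/R + jωC
Y = (0.0351 + j0.0108) S
|Y| = 0.0367 S → |Z| = 1/|Y| = 27.2 Ω, ∠Z = −∠Y = -17.1°
I = V/|Z| = 48/27.2 = 1.76 A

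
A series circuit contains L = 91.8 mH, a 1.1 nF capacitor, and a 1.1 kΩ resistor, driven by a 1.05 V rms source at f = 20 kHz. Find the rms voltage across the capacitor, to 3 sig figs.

1.71 V

ω = 2πf = 125700 rad/s
X_L = ωL = 11500 Ω
X_C = 1/(ωC) = 7230 Ω
Net reactance X = X_L − X_C = 4300 Ω
Z = 1100 + j4300 Ω
|Z| = √(1100² + 4300²) = 4440 Ω
I = V/|Z| = 236 μA
V_C = I·|Z_C| = 0.000236 × 7230 = 1.71 V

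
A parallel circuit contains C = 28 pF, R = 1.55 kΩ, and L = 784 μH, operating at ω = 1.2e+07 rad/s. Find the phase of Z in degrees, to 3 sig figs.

-19.6°

X_L = ωL = 9410 Ω
X_C = 1/(ωC) = 2980 Ω
Parallel: admittances add. Y = 1/R + 1/(jωL) + jωC
Y = (0.000645 + j0.000230) S
|Y| = 0.000685 S → |Z| = 1/|Y| = 1460 Ω, ∠Z = −∠Y = -19.6°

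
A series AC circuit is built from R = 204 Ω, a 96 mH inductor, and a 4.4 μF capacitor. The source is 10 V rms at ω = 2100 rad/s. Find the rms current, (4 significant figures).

X_L = ωL = 201.6 Ω
X_C = 1/(ωC) = 108.2 Ω
Net reactance X = X_L − X_C = 93.37 Ω
Z = 204.0 + j93.37 Ω
|Z| = √(204.0² + 93.37²) = 224.4 Ω
I = V/|Z| = 10/224.4 = 44.57 mA

44.57 mA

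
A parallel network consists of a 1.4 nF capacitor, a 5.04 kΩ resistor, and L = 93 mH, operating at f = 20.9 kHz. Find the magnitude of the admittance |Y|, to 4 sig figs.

ω = 2πf = 131300 rad/s
X_L = ωL = 12210 Ω
X_C = 1/(ωC) = 5439 Ω
Parallel: admittances add. Y = 1/R + 1/(jωL) + jωC
Y = (0.0001984 + j0.0001020) S
|Y| = 0.0002231 S → |Z| = 1/|Y| = 4483 Ω, ∠Z = −∠Y = -27.20°

223.1 μS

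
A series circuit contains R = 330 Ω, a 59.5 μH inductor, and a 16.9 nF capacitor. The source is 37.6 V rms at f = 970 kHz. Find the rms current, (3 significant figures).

ω = 2πf = 6.095e+06 rad/s
X_L = ωL = 363 Ω
X_C = 1/(ωC) = 9.71 Ω
Net reactance X = X_L − X_C = 353 Ω
Z = 330 + j353 Ω
|Z| = √(330² + 353²) = 483 Ω
I = V/|Z| = 37.6/483 = 77.8 mA

77.8 mA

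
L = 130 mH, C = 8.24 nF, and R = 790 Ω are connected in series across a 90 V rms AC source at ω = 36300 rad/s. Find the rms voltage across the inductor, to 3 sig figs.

X_L = ωL = 4720 Ω
X_C = 1/(ωC) = 3340 Ω
Net reactance X = X_L − X_C = 1380 Ω
Z = 790 + j1380 Ω
|Z| = √(790² + 1380²) = 1590 Ω
I = V/|Z| = 56.7 mA
V_L = I·|Z_L| = 0.0567 × 4720 = 268 V

268 V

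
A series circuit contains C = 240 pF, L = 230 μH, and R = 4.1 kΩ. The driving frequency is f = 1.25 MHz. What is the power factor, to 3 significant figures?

0.955

ω = 2πf = 7.854e+06 rad/s
X_L = ωL = 1810 Ω
X_C = 1/(ωC) = 531 Ω
Net reactance X = X_L − X_C = 1280 Ω
Z = 4100 + j1280 Ω
|Z| = √(4100² + 1280²) = 4290 Ω
∠Z = arctan(1280/4100) = 17.3°
cos φ = cos(17.3°) = 0.955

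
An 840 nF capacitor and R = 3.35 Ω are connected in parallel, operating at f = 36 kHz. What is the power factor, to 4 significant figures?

0.8436

ω = 2πf = 226200 rad/s
X_C = 1/(ωC) = 5.263 Ω
Parallel: admittances add. Y = 1/R + jωC
Y = (0.2985 + j0.1900) S
|Y| = 0.3538 S → |Z| = 1/|Y| = 2.826 Ω, ∠Z = −∠Y = -32.48°
cos φ = cos(-32.48°) = 0.8436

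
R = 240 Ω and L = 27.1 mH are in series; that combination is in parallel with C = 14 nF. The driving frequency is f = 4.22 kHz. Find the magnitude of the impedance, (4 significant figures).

1026 Ω

ω = 2πf = 26520 rad/s
X_L = ωL = 718.6 Ω
X_C = 1/(ωC) = 2694 Ω
Branch 1 (R+jX_L): Z₁ = 240.0 + j718.6 Ω, |Z₁| = 757.6 Ω
Branch 2 (−jX_C): Z₂ = −j2694 Ω
Parallel: Z = Z₁Z₂/(Z₁+Z₂), |Z| = 1026 Ω, ∠Z = 64.60°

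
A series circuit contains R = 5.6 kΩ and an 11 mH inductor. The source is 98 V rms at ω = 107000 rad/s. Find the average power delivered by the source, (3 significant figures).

1.64 W

X_L = ωL = 1180 Ω
Z = 5600 + j1180 Ω
|Z| = √(5600² + 1180²) = 5720 Ω
∠Z = arctan(1180/5600) = 11.9°
I = V/|Z| = 17.1 mA
P = VI cos φ = 98 × 0.0171 × cos(11.9°) = 1.64 W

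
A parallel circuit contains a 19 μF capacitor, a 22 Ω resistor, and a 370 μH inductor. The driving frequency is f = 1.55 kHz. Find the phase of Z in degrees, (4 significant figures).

63.82°

ω = 2πf = 9739 rad/s
X_L = ωL = 3.603 Ω
X_C = 1/(ωC) = 5.404 Ω
Parallel: admittances add. Y = 1/R + 1/(jωL) + jωC
Y = (0.04545 − j0.09248) S
|Y| = 0.1030 S → |Z| = 1/|Y| = 9.705 Ω, ∠Z = −∠Y = 63.82°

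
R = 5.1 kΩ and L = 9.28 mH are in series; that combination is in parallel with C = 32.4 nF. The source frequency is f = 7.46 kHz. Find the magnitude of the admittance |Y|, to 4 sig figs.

ω = 2πf = 46870 rad/s
X_L = ωL = 435.0 Ω
X_C = 1/(ωC) = 658.5 Ω
Branch 1 (R+jX_L): Z₁ = 5100 + j435.0 Ω, |Z₁| = 5119 Ω
Branch 2 (−jX_C): Z₂ = −j658.5 Ω
Parallel: Z = Z₁Z₂/(Z₁+Z₂), |Z| = 660.2 Ω, ∠Z = -82.62°
|Y| = 1/|Z| = 1.515 mS

1.515 mS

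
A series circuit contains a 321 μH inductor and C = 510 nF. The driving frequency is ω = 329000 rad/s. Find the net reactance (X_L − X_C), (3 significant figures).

99.6 Ω

X_L = ωL = 106 Ω
X_C = 1/(ωC) = 5.96 Ω
X = 106 − 5.96 = 99.6 Ω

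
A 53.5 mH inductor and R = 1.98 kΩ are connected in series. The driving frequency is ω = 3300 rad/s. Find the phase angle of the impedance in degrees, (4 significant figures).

X_L = ωL = 176.5 Ω
Z = 1980 + j176.5 Ω
|Z| = √(1980² + 176.5²) = 1988 Ω
∠Z = arctan(176.5/1980) = 5.095°

5.095°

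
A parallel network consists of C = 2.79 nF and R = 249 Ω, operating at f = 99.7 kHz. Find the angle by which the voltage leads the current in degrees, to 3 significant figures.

ω = 2πf = 626400 rad/s
X_C = 1/(ωC) = 572 Ω
Parallel: admittances add. Y = 1/R + jωC
Y = (0.00402 + j0.00175) S
|Y| = 0.00438 S → |Z| = 1/|Y| = 228 Ω, ∠Z = −∠Y = -23.5°

-23.5°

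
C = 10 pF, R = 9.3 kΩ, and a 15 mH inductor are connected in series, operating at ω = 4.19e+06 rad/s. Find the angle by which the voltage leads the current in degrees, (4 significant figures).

X_L = ωL = 62850 Ω
X_C = 1/(ωC) = 23870 Ω
Net reactance X = X_L − X_C = 38980 Ω
Z = 9300 + j38980 Ω
|Z| = √(9300² + 38980²) = 40080 Ω
∠Z = arctan(38980/9300) = 76.58°

76.58°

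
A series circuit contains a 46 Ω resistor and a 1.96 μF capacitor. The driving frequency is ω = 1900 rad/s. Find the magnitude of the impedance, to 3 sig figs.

X_C = 1/(ωC) = 269 Ω
Z = 46.0 − j269 Ω
|Z| = √(46.0² + 269²) = 272 Ω

272 Ω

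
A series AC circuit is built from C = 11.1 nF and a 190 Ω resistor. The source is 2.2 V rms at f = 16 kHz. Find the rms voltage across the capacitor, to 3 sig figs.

ω = 2πf = 100500 rad/s
X_C = 1/(ωC) = 896 Ω
Z = 190 − j896 Ω
|Z| = √(190² + 896²) = 916 Ω
I = V/|Z| = 2.40 mA
V_C = I·|Z_C| = 0.00240 × 896 = 2.15 V

2.15 V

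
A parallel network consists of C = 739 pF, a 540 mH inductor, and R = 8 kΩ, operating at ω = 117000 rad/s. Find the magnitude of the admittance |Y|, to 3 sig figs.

144 μS

X_L = ωL = 63200 Ω
X_C = 1/(ωC) = 11600 Ω
Parallel: admittances add. Y = 1/R + 1/(jωL) + jωC
Y = (0.000125 + j7.06e-05) S
|Y| = 0.000144 S → |Z| = 1/|Y| = 6960 Ω, ∠Z = −∠Y = -29.5°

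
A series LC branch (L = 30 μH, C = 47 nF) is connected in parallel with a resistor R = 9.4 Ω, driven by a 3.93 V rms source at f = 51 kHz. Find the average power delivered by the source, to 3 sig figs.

ω = 2πf = 320400 rad/s
X_L = ωL = 9.61 Ω
X_C = 1/(ωC) = 66.4 Ω
Branch 1: Z₁ = R = 9.40 Ω
Branch 2 (series LC): Z₂ = j(X_L − X_C) = −j56.8 Ω
Parallel: Z = Z₁Z₂/(Z₁+Z₂), |Z| = 9.27 Ω, ∠Z = -9.40°
I = V/|Z| = 424 mA
P = VI cos φ = 3.93 × 0.424 × cos(-9.40°) = 1.64 W

1.64 W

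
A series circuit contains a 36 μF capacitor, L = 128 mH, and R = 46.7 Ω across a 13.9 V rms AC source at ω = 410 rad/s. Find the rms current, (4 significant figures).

X_L = ωL = 52.48 Ω
X_C = 1/(ωC) = 67.75 Ω
Net reactance X = X_L − X_C = -15.27 Ω
Z = 46.70 − j15.27 Ω
|Z| = √(46.70² + 15.27²) = 49.13 Ω
I = V/|Z| = 13.9/49.13 = 282.9 mA

282.9 mA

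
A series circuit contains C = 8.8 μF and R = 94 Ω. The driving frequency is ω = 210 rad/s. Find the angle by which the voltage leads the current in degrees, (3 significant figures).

X_C = 1/(ωC) = 541 Ω
Z = 94.0 − j541 Ω
|Z| = √(94.0² + 541²) = 549 Ω
∠Z = arctan(-541/94.0) = -80.1°

-80.1°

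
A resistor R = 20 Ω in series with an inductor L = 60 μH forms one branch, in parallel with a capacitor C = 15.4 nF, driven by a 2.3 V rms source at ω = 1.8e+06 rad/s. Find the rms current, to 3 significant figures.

X_L = ωL = 108 Ω
X_C = 1/(ωC) = 36.1 Ω
Branch 1 (R+jX_L): Z₁ = 20.0 + j108 Ω, |Z₁| = 110 Ω
Branch 2 (−jX_C): Z₂ = −j36.1 Ω
Parallel: Z = Z₁Z₂/(Z₁+Z₂), |Z| = 53.1 Ω, ∠Z = -85.0°
I = V/|Z| = 2.3/53.1 = 43.3 mA

43.3 mA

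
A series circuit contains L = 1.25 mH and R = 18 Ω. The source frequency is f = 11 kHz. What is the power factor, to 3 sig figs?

0.204

ω = 2πf = 69120 rad/s
X_L = ωL = 86.4 Ω
Z = 18.0 + j86.4 Ω
|Z| = √(18.0² + 86.4²) = 88.2 Ω
∠Z = arctan(86.4/18.0) = 78.2°
cos φ = cos(78.2°) = 0.204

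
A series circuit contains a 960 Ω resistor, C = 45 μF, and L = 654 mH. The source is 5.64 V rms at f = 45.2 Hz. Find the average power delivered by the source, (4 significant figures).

ω = 2πf = 284.0 rad/s
X_L = ωL = 185.7 Ω
X_C = 1/(ωC) = 78.25 Ω
Net reactance X = X_L − X_C = 107.5 Ω
Z = 960.0 + j107.5 Ω
|Z| = √(960.0² + 107.5²) = 966.0 Ω
∠Z = arctan(107.5/960.0) = 6.389°
I = V/|Z| = 5.839 mA
P = VI cos φ = 5.64 × 0.005839 × cos(6.389°) = 32.72 mW

32.72 mW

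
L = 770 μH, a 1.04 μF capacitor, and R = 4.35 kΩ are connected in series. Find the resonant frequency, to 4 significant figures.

ω₀ = 1/√(LC) = 1/√(0.00077 × 1.04e-06) = 35340 rad/s
f₀ = ω₀/(2π) = 5.624 kHz

5.624 kHz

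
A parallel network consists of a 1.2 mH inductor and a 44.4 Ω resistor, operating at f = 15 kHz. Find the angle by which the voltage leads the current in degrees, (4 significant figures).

ω = 2πf = 94250 rad/s
X_L = ωL = 113.1 Ω
Parallel: admittances add. Y = 1/R + 1/(jωL)
Y = (0.02252 − j0.008842) S
|Y| = 0.02420 S → |Z| = 1/|Y| = 41.33 Ω, ∠Z = −∠Y = 21.43°

21.43°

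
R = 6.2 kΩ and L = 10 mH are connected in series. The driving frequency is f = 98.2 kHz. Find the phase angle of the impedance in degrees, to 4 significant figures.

44.86°

ω = 2πf = 617000 rad/s
X_L = ωL = 6170 Ω
Z = 6200 + j6170 Ω
|Z| = √(6200² + 6170²) = 8747 Ω
∠Z = arctan(6170/6200) = 44.86°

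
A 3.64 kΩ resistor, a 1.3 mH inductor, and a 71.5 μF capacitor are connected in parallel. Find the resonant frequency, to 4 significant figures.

522.0 Hz

ω₀ = 1/√(LC) = 1/√(0.0013 × 7.15e-05) = 3280 rad/s
f₀ = ω₀/(2π) = 522.0 Hz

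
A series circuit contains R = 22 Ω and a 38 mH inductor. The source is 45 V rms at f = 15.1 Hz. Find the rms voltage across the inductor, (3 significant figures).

7.28 V

ω = 2πf = 94.88 rad/s
X_L = ωL = 3.61 Ω
Z = 22.0 + j3.61 Ω
|Z| = √(22.0² + 3.61²) = 22.3 Ω
I = V/|Z| = 2.02 A
V_L = I·|Z_L| = 2.02 × 3.61 = 7.28 V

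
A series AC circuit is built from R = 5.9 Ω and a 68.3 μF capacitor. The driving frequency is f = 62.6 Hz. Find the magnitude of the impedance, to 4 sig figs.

37.69 Ω

ω = 2πf = 393.3 rad/s
X_C = 1/(ωC) = 37.22 Ω
Z = 5.900 − j37.22 Ω
|Z| = √(5.900² + 37.22²) = 37.69 Ω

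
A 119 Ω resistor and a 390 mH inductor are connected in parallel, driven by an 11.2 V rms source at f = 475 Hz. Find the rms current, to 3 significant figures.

94.6 mA

ω = 2πf = 2985 rad/s
X_L = ωL = 1160 Ω
Parallel: admittances add. Y = 1/R + 1/(jωL)
Y = (0.00840 − j0.000859) S
|Y| = 0.00845 S → |Z| = 1/|Y| = 118 Ω, ∠Z = −∠Y = 5.84°
I = V/|Z| = 11.2/118 = 94.6 mA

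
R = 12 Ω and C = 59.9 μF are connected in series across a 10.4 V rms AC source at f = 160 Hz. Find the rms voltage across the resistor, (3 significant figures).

ω = 2πf = 1005 rad/s
X_C = 1/(ωC) = 16.6 Ω
Z = 12.0 − j16.6 Ω
|Z| = √(12.0² + 16.6²) = 20.5 Ω
I = V/|Z| = 508 mA
V_R = I·|Z_R| = 0.508 × 12.0 = 6.09 V

6.09 V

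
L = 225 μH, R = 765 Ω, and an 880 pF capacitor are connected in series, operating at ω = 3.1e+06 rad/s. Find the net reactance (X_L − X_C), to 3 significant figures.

X_L = ωL = 698 Ω
X_C = 1/(ωC) = 367 Ω
X = 698 − 367 = 331 Ω

331 Ω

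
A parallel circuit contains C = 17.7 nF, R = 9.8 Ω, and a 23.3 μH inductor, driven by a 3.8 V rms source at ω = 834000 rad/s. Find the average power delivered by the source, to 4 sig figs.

1.473 W

X_L = ωL = 19.43 Ω
X_C = 1/(ωC) = 67.74 Ω
Parallel: admittances add. Y = 1/R + 1/(jωL) + jωC
Y = (0.1020 − j0.03670) S
|Y| = 0.1084 S → |Z| = 1/|Y| = 9.222 Ω, ∠Z = −∠Y = 19.78°
I = V/|Z| = 412.1 mA
P = VI cos φ = 3.8 × 0.4121 × cos(19.78°) = 1.473 W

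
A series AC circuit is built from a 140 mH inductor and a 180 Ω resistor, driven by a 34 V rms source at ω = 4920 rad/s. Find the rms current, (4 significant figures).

47.76 mA

X_L = ωL = 688.8 Ω
Z = 180.0 + j688.8 Ω
|Z| = √(180.0² + 688.8²) = 711.9 Ω
I = V/|Z| = 34/711.9 = 47.76 mA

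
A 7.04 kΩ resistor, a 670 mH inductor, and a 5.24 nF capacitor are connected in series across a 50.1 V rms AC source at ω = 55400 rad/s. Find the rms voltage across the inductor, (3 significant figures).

X_L = ωL = 37100 Ω
X_C = 1/(ωC) = 3440 Ω
Net reactance X = X_L − X_C = 33700 Ω
Z = 7040 + j33700 Ω
|Z| = √(7040² + 33700²) = 34400 Ω
I = V/|Z| = 1.46 mA
V_L = I·|Z_L| = 0.00146 × 37100 = 54.1 V

54.1 V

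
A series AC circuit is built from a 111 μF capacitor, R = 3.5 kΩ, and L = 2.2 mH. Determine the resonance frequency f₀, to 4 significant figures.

322.1 Hz

ω₀ = 1/√(LC) = 1/√(0.0022 × 0.000111) = 2024 rad/s
f₀ = ω₀/(2π) = 322.1 Hz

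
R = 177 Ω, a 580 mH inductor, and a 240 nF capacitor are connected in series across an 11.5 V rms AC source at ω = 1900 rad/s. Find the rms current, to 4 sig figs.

10.40 mA

X_L = ωL = 1102 Ω
X_C = 1/(ωC) = 2193 Ω
Net reactance X = X_L − X_C = -1091 Ω
Z = 177.0 − j1091 Ω
|Z| = √(177.0² + 1091²) = 1105 Ω
I = V/|Z| = 11.5/1105 = 10.40 mA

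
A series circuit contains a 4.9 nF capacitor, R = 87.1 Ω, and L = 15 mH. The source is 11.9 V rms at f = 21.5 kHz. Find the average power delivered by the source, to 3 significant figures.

ω = 2πf = 135100 rad/s
X_L = ωL = 2030 Ω
X_C = 1/(ωC) = 1510 Ω
Net reactance X = X_L − X_C = 516 Ω
Z = 87.1 + j516 Ω
|Z| = √(87.1² + 516²) = 523 Ω
∠Z = arctan(516/87.1) = 80.4°
I = V/|Z| = 22.8 mA
P = VI cos φ = 11.9 × 0.0228 × cos(80.4°) = 45.1 mW

45.1 mW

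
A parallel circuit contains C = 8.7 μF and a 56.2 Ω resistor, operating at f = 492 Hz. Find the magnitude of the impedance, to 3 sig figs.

ω = 2πf = 3091 rad/s
X_C = 1/(ωC) = 37.2 Ω
Parallel: admittances add. Y = 1/R + jωC
Y = (0.0178 + j0.0269) S
|Y| = 0.0322 S → |Z| = 1/|Y| = 31.0 Ω, ∠Z = −∠Y = -56.5°

31.0 Ω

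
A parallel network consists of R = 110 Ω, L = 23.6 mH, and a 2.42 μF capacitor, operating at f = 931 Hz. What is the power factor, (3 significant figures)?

ω = 2πf = 5850 rad/s
X_L = ωL = 138 Ω
X_C = 1/(ωC) = 70.6 Ω
Parallel: admittances add. Y = 1/R + 1/(jωL) + jωC
Y = (0.00909 + j0.00691) S
|Y| = 0.0114 S → |Z| = 1/|Y| = 87.6 Ω, ∠Z = −∠Y = -37.2°
cos φ = cos(-37.2°) = 0.796

0.796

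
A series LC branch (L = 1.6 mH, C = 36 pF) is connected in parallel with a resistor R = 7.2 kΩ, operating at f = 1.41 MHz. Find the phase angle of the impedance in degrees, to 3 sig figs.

33.1°

ω = 2πf = 8.859e+06 rad/s
X_L = ωL = 14200 Ω
X_C = 1/(ωC) = 3140 Ω
Branch 1: Z₁ = R = 7200 Ω
Branch 2 (series LC): Z₂ = j(X_L − X_C) = j11000 Ω
Parallel: Z = Z₁Z₂/(Z₁+Z₂), |Z| = 6030 Ω, ∠Z = 33.1°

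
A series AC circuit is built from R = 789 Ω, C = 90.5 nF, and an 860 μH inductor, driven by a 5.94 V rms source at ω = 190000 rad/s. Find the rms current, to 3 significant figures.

X_L = ωL = 163 Ω
X_C = 1/(ωC) = 58.2 Ω
Net reactance X = X_L − X_C = 105 Ω
Z = 789 + j105 Ω
|Z| = √(789² + 105²) = 796 Ω
I = V/|Z| = 5.94/796 = 7.46 mA

7.46 mA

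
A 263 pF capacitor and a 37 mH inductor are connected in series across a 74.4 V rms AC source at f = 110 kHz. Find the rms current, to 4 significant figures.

ω = 2πf = 691200 rad/s
X_L = ωL = 25570 Ω
X_C = 1/(ωC) = 5501 Ω
Net reactance X = X_L − X_C = 20070 Ω
Z = j20070 Ω
|Z| = √(0² + 20070²) = 20070 Ω
I = V/|Z| = 74.4/20070 = 3.707 mA

3.707 mA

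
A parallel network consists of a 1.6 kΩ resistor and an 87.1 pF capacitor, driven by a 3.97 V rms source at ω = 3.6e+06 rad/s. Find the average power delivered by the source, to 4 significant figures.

X_C = 1/(ωC) = 3189 Ω
Parallel: admittances add. Y = 1/R + jωC
Y = (0.0006250 + j0.0003136) S
|Y| = 0.0006992 S → |Z| = 1/|Y| = 1430 Ω, ∠Z = −∠Y = -26.64°
I = V/|Z| = 2.776 mA
P = VI cos φ = 3.97 × 0.002776 × cos(-26.64°) = 9.851 mW

9.851 mW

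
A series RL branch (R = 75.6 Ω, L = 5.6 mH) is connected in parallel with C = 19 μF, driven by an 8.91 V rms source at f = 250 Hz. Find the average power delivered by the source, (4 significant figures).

ω = 2πf = 1571 rad/s
X_L = ωL = 8.796 Ω
X_C = 1/(ωC) = 33.51 Ω
Branch 1 (R+jX_L): Z₁ = 75.60 + j8.796 Ω, |Z₁| = 76.11 Ω
Branch 2 (−jX_C): Z₂ = −j33.51 Ω
Parallel: Z = Z₁Z₂/(Z₁+Z₂), |Z| = 32.06 Ω, ∠Z = -65.26°
I = V/|Z| = 277.9 mA
P = VI cos φ = 8.91 × 0.2779 × cos(-65.26°) = 1.036 W

1.036 W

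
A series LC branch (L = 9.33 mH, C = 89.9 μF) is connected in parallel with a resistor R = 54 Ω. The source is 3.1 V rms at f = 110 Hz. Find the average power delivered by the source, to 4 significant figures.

ω = 2πf = 691.2 rad/s
X_L = ωL = 6.448 Ω
X_C = 1/(ωC) = 16.09 Ω
Branch 1: Z₁ = R = 54.00 Ω
Branch 2 (series LC): Z₂ = j(X_L − X_C) = −j9.646 Ω
Parallel: Z = Z₁Z₂/(Z₁+Z₂), |Z| = 9.495 Ω, ∠Z = -79.87°
I = V/|Z| = 326.5 mA
P = VI cos φ = 3.1 × 0.3265 × cos(-79.87°) = 178.0 mW

178.0 mW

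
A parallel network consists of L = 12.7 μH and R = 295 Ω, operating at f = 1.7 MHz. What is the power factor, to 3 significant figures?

0.418

ω = 2πf = 1.068e+07 rad/s
X_L = ωL = 136 Ω
Parallel: admittances add. Y = 1/R + 1/(jωL)
Y = (0.00339 − j0.00737) S
|Y| = 0.00811 S → |Z| = 1/|Y| = 123 Ω, ∠Z = −∠Y = 65.3°
cos φ = cos(65.3°) = 0.418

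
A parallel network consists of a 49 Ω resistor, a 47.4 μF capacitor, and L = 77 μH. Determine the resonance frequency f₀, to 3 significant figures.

2.63 kHz

ω₀ = 1/√(LC) = 1/√(7.7e-05 × 4.74e-05) = 16550 rad/s
f₀ = ω₀/(2π) = 2.63 kHz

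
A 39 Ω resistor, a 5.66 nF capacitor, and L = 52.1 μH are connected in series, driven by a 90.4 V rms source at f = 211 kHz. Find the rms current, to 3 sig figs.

ω = 2πf = 1.326e+06 rad/s
X_L = ωL = 69.1 Ω
X_C = 1/(ωC) = 133 Ω
Net reactance X = X_L − X_C = -64.2 Ω
Z = 39.0 − j64.2 Ω
|Z| = √(39.0² + 64.2²) = 75.1 Ω
I = V/|Z| = 90.4/75.1 = 1.20 A

1.20 A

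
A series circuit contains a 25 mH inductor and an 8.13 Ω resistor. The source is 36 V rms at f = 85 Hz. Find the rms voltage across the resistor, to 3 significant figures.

18.7 V

ω = 2πf = 534.1 rad/s
X_L = ωL = 13.4 Ω
Z = 8.13 + j13.4 Ω
|Z| = √(8.13² + 13.4²) = 15.6 Ω
I = V/|Z| = 2.30 A
V_R = I·|Z_R| = 2.30 × 8.13 = 18.7 V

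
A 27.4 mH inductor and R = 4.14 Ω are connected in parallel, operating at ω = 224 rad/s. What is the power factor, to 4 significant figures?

0.8290

X_L = ωL = 6.138 Ω
Parallel: admittances add. Y = 1/R + 1/(jωL)
Y = (0.2415 − j0.1629) S
|Y| = 0.2914 S → |Z| = 1/|Y| = 3.432 Ω, ∠Z = −∠Y = 34.00°
cos φ = cos(34.00°) = 0.8290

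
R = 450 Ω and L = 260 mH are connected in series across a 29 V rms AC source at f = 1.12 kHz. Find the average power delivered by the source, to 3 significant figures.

107 mW

ω = 2πf = 7037 rad/s
X_L = ωL = 1830 Ω
Z = 450 + j1830 Ω
|Z| = √(450² + 1830²) = 1880 Ω
∠Z = arctan(1830/450) = 76.2°
I = V/|Z| = 15.4 mA
P = VI cos φ = 29 × 0.0154 × cos(76.2°) = 107 mW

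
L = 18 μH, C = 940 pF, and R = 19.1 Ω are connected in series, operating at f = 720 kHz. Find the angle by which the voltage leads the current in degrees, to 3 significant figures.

-82.9°

ω = 2πf = 4.524e+06 rad/s
X_L = ωL = 81.4 Ω
X_C = 1/(ωC) = 235 Ω
Net reactance X = X_L − X_C = -154 Ω
Z = 19.1 − j154 Ω
|Z| = √(19.1² + 154²) = 155 Ω
∠Z = arctan(-154/19.1) = -82.9°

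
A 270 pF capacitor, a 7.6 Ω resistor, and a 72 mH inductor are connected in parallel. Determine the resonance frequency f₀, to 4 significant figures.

ω₀ = 1/√(LC) = 1/√(0.072 × 2.7e-10) = 226800 rad/s
f₀ = ω₀/(2π) = 36.10 kHz

36.10 kHz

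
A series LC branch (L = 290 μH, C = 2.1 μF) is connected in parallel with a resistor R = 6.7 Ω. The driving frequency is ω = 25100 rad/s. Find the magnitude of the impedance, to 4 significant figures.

5.813 Ω

X_L = ωL = 7.279 Ω
X_C = 1/(ωC) = 18.97 Ω
Branch 1: Z₁ = R = 6.700 Ω
Branch 2 (series LC): Z₂ = j(X_L − X_C) = −j11.69 Ω
Parallel: Z = Z₁Z₂/(Z₁+Z₂), |Z| = 5.813 Ω, ∠Z = -29.81°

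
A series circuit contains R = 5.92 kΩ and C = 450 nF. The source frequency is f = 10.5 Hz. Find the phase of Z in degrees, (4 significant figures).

-80.03°

ω = 2πf = 65.97 rad/s
X_C = 1/(ωC) = 33680 Ω
Z = 5920 − j33680 Ω
|Z| = √(5920² + 33680²) = 34200 Ω
∠Z = arctan(-33680/5920) = -80.03°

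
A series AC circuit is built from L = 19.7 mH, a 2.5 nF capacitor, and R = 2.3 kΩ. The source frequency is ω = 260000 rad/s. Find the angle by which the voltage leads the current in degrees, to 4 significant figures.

X_L = ωL = 5122 Ω
X_C = 1/(ωC) = 1538 Ω
Net reactance X = X_L − X_C = 3584 Ω
Z = 2300 + j3584 Ω
|Z| = √(2300² + 3584²) = 4258 Ω
∠Z = arctan(3584/2300) = 57.31°

57.31°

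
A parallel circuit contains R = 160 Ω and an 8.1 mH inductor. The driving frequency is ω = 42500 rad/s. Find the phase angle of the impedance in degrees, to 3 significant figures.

24.9°

X_L = ωL = 344 Ω
Parallel: admittances add. Y = 1/R + 1/(jωL)
Y = (0.00625 − j0.00290) S
|Y| = 0.00689 S → |Z| = 1/|Y| = 145 Ω, ∠Z = −∠Y = 24.9°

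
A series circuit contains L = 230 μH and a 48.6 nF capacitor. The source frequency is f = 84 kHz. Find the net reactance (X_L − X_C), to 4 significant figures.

ω = 2πf = 527800 rad/s
X_L = ωL = 121.4 Ω
X_C = 1/(ωC) = 38.99 Ω
X = 121.4 − 38.99 = 82.41 Ω

82.41 Ω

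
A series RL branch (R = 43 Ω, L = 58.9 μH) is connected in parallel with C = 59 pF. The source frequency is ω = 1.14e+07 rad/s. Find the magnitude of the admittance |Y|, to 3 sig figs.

X_L = ωL = 671 Ω
X_C = 1/(ωC) = 1490 Ω
Branch 1 (R+jX_L): Z₁ = 43.0 + j671 Ω, |Z₁| = 673 Ω
Branch 2 (−jX_C): Z₂ = −j1490 Ω
Parallel: Z = Z₁Z₂/(Z₁+Z₂), |Z| = 1230 Ω, ∠Z = 83.3°
|Y| = 1/|Z| = 816 μS

816 μS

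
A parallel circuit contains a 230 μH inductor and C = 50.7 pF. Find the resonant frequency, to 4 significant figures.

1.474 MHz

ω₀ = 1/√(LC) = 1/√(0.00023 × 5.07e-11) = 9.26e+06 rad/s
f₀ = ω₀/(2π) = 1.474 MHz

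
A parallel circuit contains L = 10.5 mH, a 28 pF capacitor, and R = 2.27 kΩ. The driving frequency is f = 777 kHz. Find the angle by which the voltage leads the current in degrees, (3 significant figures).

ω = 2πf = 4.882e+06 rad/s
X_L = ωL = 51300 Ω
X_C = 1/(ωC) = 7320 Ω
Parallel: admittances add. Y = 1/R + 1/(jωL) + jωC
Y = (0.000441 + j0.000117) S
|Y| = 0.000456 S → |Z| = 1/|Y| = 2190 Ω, ∠Z = −∠Y = -14.9°

-14.9°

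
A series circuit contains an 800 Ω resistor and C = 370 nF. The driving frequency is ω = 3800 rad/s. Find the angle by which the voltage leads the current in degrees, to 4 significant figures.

X_C = 1/(ωC) = 711.2 Ω
Z = 800.0 − j711.2 Ω
|Z| = √(800.0² + 711.2²) = 1070 Ω
∠Z = arctan(-711.2/800.0) = -41.64°

-41.64°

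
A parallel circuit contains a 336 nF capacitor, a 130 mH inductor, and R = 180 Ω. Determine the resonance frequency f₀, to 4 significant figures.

761.5 Hz

ω₀ = 1/√(LC) = 1/√(0.13 × 3.36e-07) = 4785 rad/s
f₀ = ω₀/(2π) = 761.5 Hz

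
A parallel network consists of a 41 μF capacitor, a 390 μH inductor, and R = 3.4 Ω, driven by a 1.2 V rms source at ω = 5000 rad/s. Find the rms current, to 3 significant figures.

511 mA

X_L = ωL = 1.95 Ω
X_C = 1/(ωC) = 4.88 Ω
Parallel: admittances add. Y = 1/R + 1/(jωL) + jωC
Y = (0.294 − j0.308) S
|Y| = 0.426 S → |Z| = 1/|Y| = 2.35 Ω, ∠Z = −∠Y = 46.3°
I = V/|Z| = 1.2/2.35 = 511 mA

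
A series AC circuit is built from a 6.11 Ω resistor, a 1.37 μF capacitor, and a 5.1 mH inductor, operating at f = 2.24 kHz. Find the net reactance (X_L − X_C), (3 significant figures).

ω = 2πf = 14070 rad/s
X_L = ωL = 71.8 Ω
X_C = 1/(ωC) = 51.9 Ω
X = 71.8 − 51.9 = 19.9 Ω

19.9 Ω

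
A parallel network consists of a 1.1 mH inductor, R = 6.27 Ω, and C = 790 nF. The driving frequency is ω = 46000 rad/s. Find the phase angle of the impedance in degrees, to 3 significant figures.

-5.93°

X_L = ωL = 50.6 Ω
X_C = 1/(ωC) = 27.5 Ω
Parallel: admittances add. Y = 1/R + 1/(jωL) + jωC
Y = (0.159 + j0.0166) S
|Y| = 0.160 S → |Z| = 1/|Y| = 6.24 Ω, ∠Z = −∠Y = -5.93°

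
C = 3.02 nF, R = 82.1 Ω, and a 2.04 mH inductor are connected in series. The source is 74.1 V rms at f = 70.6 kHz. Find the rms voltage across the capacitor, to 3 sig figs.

310 V

ω = 2πf = 443600 rad/s
X_L = ωL = 905 Ω
X_C = 1/(ωC) = 746 Ω
Net reactance X = X_L − X_C = 158 Ω
Z = 82.1 + j158 Ω
|Z| = √(82.1² + 158²) = 178 Ω
I = V/|Z| = 415 mA
V_C = I·|Z_C| = 0.415 × 746 = 310 V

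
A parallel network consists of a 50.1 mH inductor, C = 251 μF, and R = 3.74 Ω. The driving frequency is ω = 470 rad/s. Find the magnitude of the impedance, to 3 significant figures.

X_L = ωL = 23.5 Ω
X_C = 1/(ωC) = 8.48 Ω
Parallel: admittances add. Y = 1/R + 1/(jωL) + jωC
Y = (0.267 + j0.0755) S
|Y| = 0.278 S → |Z| = 1/|Y| = 3.60 Ω, ∠Z = −∠Y = -15.8°

3.60 Ω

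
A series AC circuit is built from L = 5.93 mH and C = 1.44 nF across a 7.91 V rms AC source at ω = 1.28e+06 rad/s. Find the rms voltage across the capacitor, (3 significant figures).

0.609 V

X_L = ωL = 7590 Ω
X_C = 1/(ωC) = 543 Ω
Net reactance X = X_L − X_C = 7050 Ω
Z = j7050 Ω
|Z| = √(0² + 7050²) = 7050 Ω
I = V/|Z| = 1.12 mA
V_C = I·|Z_C| = 0.00112 × 543 = 0.609 V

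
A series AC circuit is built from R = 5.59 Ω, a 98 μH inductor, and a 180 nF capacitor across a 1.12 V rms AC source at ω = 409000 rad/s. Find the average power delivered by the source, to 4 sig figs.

X_L = ωL = 40.08 Ω
X_C = 1/(ωC) = 13.58 Ω
Net reactance X = X_L − X_C = 26.50 Ω
Z = 5.590 + j26.50 Ω
|Z| = √(5.590² + 26.50²) = 27.08 Ω
∠Z = arctan(26.50/5.590) = 78.09°
I = V/|Z| = 41.36 mA
P = VI cos φ = 1.12 × 0.04136 × cos(78.09°) = 9.561 mW

9.561 mW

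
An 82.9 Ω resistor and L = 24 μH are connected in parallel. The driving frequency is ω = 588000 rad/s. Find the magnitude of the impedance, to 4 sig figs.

X_L = ωL = 14.11 Ω
Parallel: admittances add. Y = 1/R + 1/(jωL)
Y = (0.01206 − j0.07086) S
|Y| = 0.07188 S → |Z| = 1/|Y| = 13.91 Ω, ∠Z = −∠Y = 80.34°

13.91 Ω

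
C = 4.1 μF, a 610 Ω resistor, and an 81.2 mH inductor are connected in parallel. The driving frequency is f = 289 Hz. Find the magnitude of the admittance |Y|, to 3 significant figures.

ω = 2πf = 1816 rad/s
X_L = ωL = 147 Ω
X_C = 1/(ωC) = 134 Ω
Parallel: admittances add. Y = 1/R + 1/(jωL) + jωC
Y = (0.00164 + j0.000663) S
|Y| = 0.00177 S → |Z| = 1/|Y| = 566 Ω, ∠Z = −∠Y = -22.0°

1.77 mS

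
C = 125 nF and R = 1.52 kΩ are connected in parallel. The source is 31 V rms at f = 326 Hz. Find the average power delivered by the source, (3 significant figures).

ω = 2πf = 2048 rad/s
X_C = 1/(ωC) = 3910 Ω
Parallel: admittances add. Y = 1/R + jωC
Y = (0.000658 + j0.000256) S
|Y| = 0.000706 S → |Z| = 1/|Y| = 1420 Ω, ∠Z = −∠Y = -21.3°
I = V/|Z| = 21.9 mA
P = VI cos φ = 31 × 0.0219 × cos(-21.3°) = 632 mW

632 mW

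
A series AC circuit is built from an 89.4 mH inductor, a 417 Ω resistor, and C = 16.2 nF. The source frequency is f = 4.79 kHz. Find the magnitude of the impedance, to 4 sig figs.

ω = 2πf = 30100 rad/s
X_L = ωL = 2691 Ω
X_C = 1/(ωC) = 2051 Ω
Net reactance X = X_L − X_C = 639.6 Ω
Z = 417.0 + j639.6 Ω
|Z| = √(417.0² + 639.6²) = 763.5 Ω

763.5 Ω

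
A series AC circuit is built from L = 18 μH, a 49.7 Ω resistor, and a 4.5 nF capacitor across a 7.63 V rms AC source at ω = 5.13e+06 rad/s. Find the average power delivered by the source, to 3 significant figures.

X_L = ωL = 92.3 Ω
X_C = 1/(ωC) = 43.3 Ω
Net reactance X = X_L − X_C = 49.0 Ω
Z = 49.7 + j49.0 Ω
|Z| = √(49.7² + 49.0²) = 69.8 Ω
∠Z = arctan(49.0/49.7) = 44.6°
I = V/|Z| = 109 mA
P = VI cos φ = 7.63 × 0.109 × cos(44.6°) = 594 mW

594 mW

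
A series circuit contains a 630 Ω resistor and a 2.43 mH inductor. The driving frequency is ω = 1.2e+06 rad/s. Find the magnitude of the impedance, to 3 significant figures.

X_L = ωL = 2920 Ω
Z = 630 + j2920 Ω
|Z| = √(630² + 2920²) = 2980 Ω

2980 Ω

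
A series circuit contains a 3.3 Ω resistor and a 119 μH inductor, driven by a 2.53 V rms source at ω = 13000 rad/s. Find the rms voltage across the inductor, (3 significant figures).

1.07 V

X_L = ωL = 1.55 Ω
Z = 3.30 + j1.55 Ω
|Z| = √(3.30² + 1.55²) = 3.64 Ω
I = V/|Z| = 694 mA
V_L = I·|Z_L| = 0.694 × 1.55 = 1.07 V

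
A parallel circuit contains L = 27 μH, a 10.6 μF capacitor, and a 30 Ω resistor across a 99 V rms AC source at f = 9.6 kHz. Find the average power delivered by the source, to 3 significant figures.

327 W

ω = 2πf = 60320 rad/s
X_L = ωL = 1.63 Ω
X_C = 1/(ωC) = 1.56 Ω
Parallel: admittances add. Y = 1/R + 1/(jωL) + jωC
Y = (0.0333 + j0.0254) S
|Y| = 0.0419 S → |Z| = 1/|Y| = 23.9 Ω, ∠Z = −∠Y = -37.3°
I = V/|Z| = 4.15 A
P = VI cos φ = 99 × 4.15 × cos(-37.3°) = 327 W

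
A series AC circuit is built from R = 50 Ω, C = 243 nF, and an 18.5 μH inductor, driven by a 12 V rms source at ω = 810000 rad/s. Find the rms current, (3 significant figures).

X_L = ωL = 15.0 Ω
X_C = 1/(ωC) = 5.08 Ω
Net reactance X = X_L − X_C = 9.90 Ω
Z = 50.0 + j9.90 Ω
|Z| = √(50.0² + 9.90²) = 51.0 Ω
I = V/|Z| = 12/51.0 = 235 mA

235 mA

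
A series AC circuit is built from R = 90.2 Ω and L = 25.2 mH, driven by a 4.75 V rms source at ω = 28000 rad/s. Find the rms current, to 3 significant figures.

6.68 mA

X_L = ωL = 706 Ω
Z = 90.2 + j706 Ω
|Z| = √(90.2² + 706²) = 711 Ω
I = V/|Z| = 4.75/711 = 6.68 mA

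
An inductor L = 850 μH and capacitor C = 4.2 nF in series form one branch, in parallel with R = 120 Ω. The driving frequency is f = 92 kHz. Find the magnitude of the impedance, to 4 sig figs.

ω = 2πf = 578100 rad/s
X_L = ωL = 491.3 Ω
X_C = 1/(ωC) = 411.9 Ω
Branch 1: Z₁ = R = 120.0 Ω
Branch 2 (series LC): Z₂ = j(X_L − X_C) = j79.45 Ω
Parallel: Z = Z₁Z₂/(Z₁+Z₂), |Z| = 66.25 Ω, ∠Z = 56.49°

66.25 Ω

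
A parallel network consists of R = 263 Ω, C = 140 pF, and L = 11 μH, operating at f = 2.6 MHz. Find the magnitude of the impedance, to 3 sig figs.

ω = 2πf = 1.634e+07 rad/s
X_L = ωL = 180 Ω
X_C = 1/(ωC) = 437 Ω
Parallel: admittances add. Y = 1/R + 1/(jωL) + jωC
Y = (0.00380 − j0.00328) S
|Y| = 0.00502 S → |Z| = 1/|Y| = 199 Ω, ∠Z = −∠Y = 40.8°

199 Ω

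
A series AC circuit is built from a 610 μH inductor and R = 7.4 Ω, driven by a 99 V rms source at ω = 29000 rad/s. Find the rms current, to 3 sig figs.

5.16 A

X_L = ωL = 17.7 Ω
Z = 7.40 + j17.7 Ω
|Z| = √(7.40² + 17.7²) = 19.2 Ω
I = V/|Z| = 99/19.2 = 5.16 A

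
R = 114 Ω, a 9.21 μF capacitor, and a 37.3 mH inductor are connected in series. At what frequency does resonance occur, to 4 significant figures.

ω₀ = 1/√(LC) = 1/√(0.0373 × 9.21e-06) = 1706 rad/s
f₀ = ω₀/(2π) = 271.5 Hz

271.5 Hz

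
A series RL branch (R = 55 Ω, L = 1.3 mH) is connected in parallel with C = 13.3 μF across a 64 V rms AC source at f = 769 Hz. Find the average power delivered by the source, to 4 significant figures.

ω = 2πf = 4832 rad/s
X_L = ωL = 6.281 Ω
X_C = 1/(ωC) = 15.56 Ω
Branch 1 (R+jX_L): Z₁ = 55.00 + j6.281 Ω, |Z₁| = 55.36 Ω
Branch 2 (−jX_C): Z₂ = −j15.56 Ω
Parallel: Z = Z₁Z₂/(Z₁+Z₂), |Z| = 15.44 Ω, ∠Z = -73.91°
I = V/|Z| = 4.144 A
P = VI cos φ = 64 × 4.144 × cos(-73.91°) = 73.51 W

73.51 W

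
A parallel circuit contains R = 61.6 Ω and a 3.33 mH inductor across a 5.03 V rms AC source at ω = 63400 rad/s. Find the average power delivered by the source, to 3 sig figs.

X_L = ωL = 211 Ω
Parallel: admittances add. Y = 1/R + 1/(jωL)
Y = (0.0162 − j0.00474) S
|Y| = 0.0169 S → |Z| = 1/|Y| = 59.1 Ω, ∠Z = −∠Y = 16.3°
I = V/|Z| = 85.1 mA
P = VI cos φ = 5.03 × 0.0851 × cos(16.3°) = 411 mW

411 mW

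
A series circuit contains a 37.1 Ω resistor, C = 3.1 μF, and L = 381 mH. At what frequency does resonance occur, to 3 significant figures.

146 Hz

ω₀ = 1/√(LC) = 1/√(0.381 × 3.1e-06) = 920.1 rad/s
f₀ = ω₀/(2π) = 146 Hz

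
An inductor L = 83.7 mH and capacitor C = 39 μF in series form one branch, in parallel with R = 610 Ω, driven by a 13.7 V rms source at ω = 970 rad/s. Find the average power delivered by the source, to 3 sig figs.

308 mW

X_L = ωL = 81.2 Ω
X_C = 1/(ωC) = 26.4 Ω
Branch 1: Z₁ = R = 610 Ω
Branch 2 (series LC): Z₂ = j(X_L − X_C) = j54.8 Ω
Parallel: Z = Z₁Z₂/(Z₁+Z₂), |Z| = 54.5 Ω, ∠Z = 84.9°
I = V/|Z| = 251 mA
P = VI cos φ = 13.7 × 0.251 × cos(84.9°) = 308 mW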